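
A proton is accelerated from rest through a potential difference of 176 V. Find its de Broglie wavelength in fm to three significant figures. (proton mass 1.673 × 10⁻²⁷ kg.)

KE = eV = 1.602 × 10⁻¹⁹ × 176.0 = 2.820 × 10⁻¹⁷ J.
p = √(2mKE) = √(2 × 1.673 × 10⁻²⁷ × 2.820 × 10⁻¹⁷) = 3.072 × 10⁻²² kg·m/s.
λ = h/p = 6.626 × 10⁻³⁴ / 3.072 × 10⁻²² = 2.16 × 10⁻¹² m = 2160 fm.

λ = 2160 fm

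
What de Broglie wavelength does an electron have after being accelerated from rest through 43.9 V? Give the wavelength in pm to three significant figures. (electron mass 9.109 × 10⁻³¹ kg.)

KE = eV = 1.602 × 10⁻¹⁹ × 43.90 = 7.033 × 10⁻¹⁸ J.
p = √(2mKE) = √(2 × 9.109 × 10⁻³¹ × 7.033 × 10⁻¹⁸) = 3.579 × 10⁻²⁴ kg·m/s.
λ = h/p = 6.626 × 10⁻³⁴ / 3.579 × 10⁻²⁴ = 1.85 × 10⁻¹⁰ m = 185 pm.

λ = 185 pm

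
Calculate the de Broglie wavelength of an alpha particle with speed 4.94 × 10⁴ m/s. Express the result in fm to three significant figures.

p = mv = 6.645 × 10⁻²⁷ × 4.94 × 10⁴ = 3.283 × 10⁻²² kg·m/s.
λ = h/p = 6.626 × 10⁻³⁴ / 3.283 × 10⁻²² = 2.02 × 10⁻¹² m = 2020 fm.

λ = 2020 fm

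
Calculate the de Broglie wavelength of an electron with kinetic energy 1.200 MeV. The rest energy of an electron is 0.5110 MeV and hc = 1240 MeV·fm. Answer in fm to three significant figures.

λ = 759 fm

Total energy E = KE + m₀c² = 1.200 + 0.5110 = 1.7110 MeV.
(pc)² = E² − (m₀c²)² = (1.7110)² − (0.5110)² = 2.666 MeV², so pc = 1.633 MeV.
λ = hc/(pc) = 1240 MeV·fm / 1.633 MeV = 759 fm.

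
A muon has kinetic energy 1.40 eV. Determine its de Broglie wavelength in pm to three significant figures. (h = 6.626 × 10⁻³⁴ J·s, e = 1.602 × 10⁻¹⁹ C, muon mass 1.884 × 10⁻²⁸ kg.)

λ = 72.1 pm

KE = 1.40 eV = 2.243 × 10⁻¹⁹ J.
p = √(2mKE) = √(2 × 1.884 × 10⁻²⁸ × 2.243 × 10⁻¹⁹) = 9.193 × 10⁻²⁴ kg·m/s.
λ = h/p = 6.626 × 10⁻³⁴ / 9.193 × 10⁻²⁴ = 7.21 × 10⁻¹¹ m = 72.1 pm.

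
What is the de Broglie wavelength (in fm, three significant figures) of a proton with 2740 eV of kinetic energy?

KE = 2740 eV = 4.389 × 10⁻¹⁶ J.
p = √(2mKE) = √(2 × 1.673 × 10⁻²⁷ × 4.389 × 10⁻¹⁶) = 1.212 × 10⁻²¹ kg·m/s.
λ = h/p = 6.626 × 10⁻³⁴ / 1.212 × 10⁻²¹ = 5.47 × 10⁻¹³ m = 547 fm.

λ = 547 fm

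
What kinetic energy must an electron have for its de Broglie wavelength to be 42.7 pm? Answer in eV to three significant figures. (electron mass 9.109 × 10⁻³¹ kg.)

p = h/λ = 6.626 × 10⁻³⁴ / 4.270 × 10⁻¹¹ = 1.552 × 10⁻²³ kg·m/s.
KE = p²/(2m) = (1.552 × 10⁻²³)² / (2 × 9.109 × 10⁻³¹) = 1.322 × 10⁻¹⁶ J = 825 eV.

KE = 825 eV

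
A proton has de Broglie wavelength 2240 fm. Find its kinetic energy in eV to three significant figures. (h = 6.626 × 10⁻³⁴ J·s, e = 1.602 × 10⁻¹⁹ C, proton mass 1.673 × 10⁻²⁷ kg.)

KE = 163 eV

p = h/λ = 6.626 × 10⁻³⁴ / 2.240 × 10⁻¹² = 2.958 × 10⁻²² kg·m/s.
KE = p²/(2m) = (2.958 × 10⁻²²)² / (2 × 1.673 × 10⁻²⁷) = 2.615 × 10⁻¹⁷ J = 163 eV.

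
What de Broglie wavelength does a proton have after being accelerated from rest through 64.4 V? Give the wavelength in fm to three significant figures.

KE = eV = 1.602 × 10⁻¹⁹ × 64.40 = 1.032 × 10⁻¹⁷ J.
p = √(2mKE) = √(2 × 1.673 × 10⁻²⁷ × 1.032 × 10⁻¹⁷) = 1.858 × 10⁻²² kg·m/s.
λ = h/p = 6.626 × 10⁻³⁴ / 1.858 × 10⁻²² = 3.57 × 10⁻¹² m = 3570 fm.

λ = 3570 fm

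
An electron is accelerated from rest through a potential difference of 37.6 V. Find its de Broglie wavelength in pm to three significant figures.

λ = 200 pm

KE = eV = 1.602 × 10⁻¹⁹ × 37.60 = 6.024 × 10⁻¹⁸ J.
p = √(2mKE) = √(2 × 9.109 × 10⁻³¹ × 6.024 × 10⁻¹⁸) = 3.313 × 10⁻²⁴ kg·m/s.
λ = h/p = 6.626 × 10⁻³⁴ / 3.313 × 10⁻²⁴ = 2.00 × 10⁻¹⁰ m = 200 pm.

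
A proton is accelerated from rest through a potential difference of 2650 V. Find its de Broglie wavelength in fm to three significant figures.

KE = eV = 1.602 × 10⁻¹⁹ × 2650 = 4.245 × 10⁻¹⁶ J.
p = √(2mKE) = √(2 × 1.673 × 10⁻²⁷ × 4.245 × 10⁻¹⁶) = 1.192 × 10⁻²¹ kg·m/s.
λ = h/p = 6.626 × 10⁻³⁴ / 1.192 × 10⁻²¹ = 5.56 × 10⁻¹³ m = 556 fm.

λ = 556 fm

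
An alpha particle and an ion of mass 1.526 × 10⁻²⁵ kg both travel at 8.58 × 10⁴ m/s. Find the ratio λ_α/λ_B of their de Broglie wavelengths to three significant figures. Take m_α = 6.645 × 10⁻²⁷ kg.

At fixed v, p = mv so λ = h/(mv) ∝ 1/m.
λ_α/λ_B = m_B/m_α = 1.526 × 10⁻²⁵/6.645 × 10⁻²⁷ = 23.0.

λ_α/λ_B = 23.0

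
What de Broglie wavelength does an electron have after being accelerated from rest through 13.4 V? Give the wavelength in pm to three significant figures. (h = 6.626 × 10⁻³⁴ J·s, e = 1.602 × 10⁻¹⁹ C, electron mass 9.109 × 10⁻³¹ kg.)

λ = 335 pm

KE = eV = 1.602 × 10⁻¹⁹ × 13.40 = 2.147 × 10⁻¹⁸ J.
p = √(2mKE) = √(2 × 9.109 × 10⁻³¹ × 2.147 × 10⁻¹⁸) = 1.978 × 10⁻²⁴ kg·m/s.
λ = h/p = 6.626 × 10⁻³⁴ / 1.978 × 10⁻²⁴ = 3.35 × 10⁻¹⁰ m = 335 pm.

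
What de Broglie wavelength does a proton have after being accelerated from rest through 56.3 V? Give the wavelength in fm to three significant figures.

KE = eV = 1.602 × 10⁻¹⁹ × 56.30 = 9.019 × 10⁻¹⁸ J.
p = √(2mKE) = √(2 × 1.673 × 10⁻²⁷ × 9.019 × 10⁻¹⁸) = 1.737 × 10⁻²² kg·m/s.
λ = h/p = 6.626 × 10⁻³⁴ / 1.737 × 10⁻²² = 3.81 × 10⁻¹² m = 3810 fm.

λ = 3810 fm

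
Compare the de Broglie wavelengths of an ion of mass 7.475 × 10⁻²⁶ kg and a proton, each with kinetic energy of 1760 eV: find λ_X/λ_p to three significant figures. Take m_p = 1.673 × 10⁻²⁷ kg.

At fixed KE, p = √(2mKE) so λ = h/p ∝ 1/√m.
λ_X/λ_p = √(m_p/m_X) = √(1.673 × 10⁻²⁷/7.475 × 10⁻²⁶) = √(0.02238) = 0.150.

λ_X/λ_p = 0.150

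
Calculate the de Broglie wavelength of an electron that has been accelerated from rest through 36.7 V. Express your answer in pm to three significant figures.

λ = 202 pm

KE = eV = 1.602 × 10⁻¹⁹ × 36.70 = 5.879 × 10⁻¹⁸ J.
p = √(2mKE) = √(2 × 9.109 × 10⁻³¹ × 5.879 × 10⁻¹⁸) = 3.273 × 10⁻²⁴ kg·m/s.
λ = h/p = 6.626 × 10⁻³⁴ / 3.273 × 10⁻²⁴ = 2.02 × 10⁻¹⁰ m = 202 pm.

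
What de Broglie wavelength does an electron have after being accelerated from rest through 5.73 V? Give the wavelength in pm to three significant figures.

KE = eV = 1.602 × 10⁻¹⁹ × 5.730 = 9.179 × 10⁻¹⁹ J.
p = √(2mKE) = √(2 × 9.109 × 10⁻³¹ × 9.179 × 10⁻¹⁹) = 1.293 × 10⁻²⁴ kg·m/s.
λ = h/p = 6.626 × 10⁻³⁴ / 1.293 × 10⁻²⁴ = 5.12 × 10⁻¹⁰ m = 512 pm.

λ = 512 pm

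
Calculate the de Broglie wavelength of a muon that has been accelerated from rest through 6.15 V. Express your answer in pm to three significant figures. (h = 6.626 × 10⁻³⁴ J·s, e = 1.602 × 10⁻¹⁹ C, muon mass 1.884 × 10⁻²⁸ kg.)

λ = 34.4 pm

KE = eV = 1.602 × 10⁻¹⁹ × 6.150 = 9.852 × 10⁻¹⁹ J.
p = √(2mKE) = √(2 × 1.884 × 10⁻²⁸ × 9.852 × 10⁻¹⁹) = 1.927 × 10⁻²³ kg·m/s.
λ = h/p = 6.626 × 10⁻³⁴ / 1.927 × 10⁻²³ = 3.44 × 10⁻¹¹ m = 34.4 pm.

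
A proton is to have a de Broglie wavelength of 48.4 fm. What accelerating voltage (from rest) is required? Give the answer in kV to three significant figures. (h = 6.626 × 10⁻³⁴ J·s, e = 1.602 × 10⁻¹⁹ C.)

V = 350 kV

p = h/λ = 6.626 × 10⁻³⁴ / 4.840 × 10⁻¹⁴ = 1.369 × 10⁻²⁰ kg·m/s.
KE = p²/(2m) = 5.601 × 10⁻¹⁴ J.
V = KE/e = 5.601 × 10⁻¹⁴ / (1.602 × 10⁻¹⁹) = 350 kV.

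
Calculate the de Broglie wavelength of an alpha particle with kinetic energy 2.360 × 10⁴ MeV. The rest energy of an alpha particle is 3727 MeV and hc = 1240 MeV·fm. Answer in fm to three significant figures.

Total energy E = KE + m₀c² = 2.360 × 10⁴ + 3727 = 27327 MeV.
(pc)² = E² − (m₀c²)² = (27327)² − (3727)² = 7.329 × 10⁸ MeV², so pc = 2.707 × 10⁴ MeV.
λ = hc/(pc) = 1240 MeV·fm / 2.707 × 10⁴ MeV = 0.0458 fm.

λ = 0.0458 fm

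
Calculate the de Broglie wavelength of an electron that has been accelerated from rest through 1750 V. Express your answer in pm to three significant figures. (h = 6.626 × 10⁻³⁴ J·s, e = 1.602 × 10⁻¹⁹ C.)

KE = eV = 1.602 × 10⁻¹⁹ × 1750 = 2.804 × 10⁻¹⁶ J.
p = √(2mKE) = √(2 × 9.109 × 10⁻³¹ × 2.804 × 10⁻¹⁶) = 2.260 × 10⁻²³ kg·m/s.
λ = h/p = 6.626 × 10⁻³⁴ / 2.260 × 10⁻²³ = 2.93 × 10⁻¹¹ m = 29.3 pm.

λ = 29.3 pm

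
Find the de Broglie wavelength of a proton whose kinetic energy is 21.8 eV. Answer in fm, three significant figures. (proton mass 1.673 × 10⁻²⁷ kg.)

λ = 6130 fm

KE = 21.8 eV = 3.492 × 10⁻¹⁸ J.
p = √(2mKE) = √(2 × 1.673 × 10⁻²⁷ × 3.492 × 10⁻¹⁸) = 1.081 × 10⁻²² kg·m/s.
λ = h/p = 6.626 × 10⁻³⁴ / 1.081 × 10⁻²² = 6.13 × 10⁻¹² m = 6130 fm.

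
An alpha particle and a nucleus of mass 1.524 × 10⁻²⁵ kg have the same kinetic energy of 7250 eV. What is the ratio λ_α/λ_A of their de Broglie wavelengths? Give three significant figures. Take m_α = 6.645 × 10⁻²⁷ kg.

At fixed KE, p = √(2mKE) so λ = h/p ∝ 1/√m.
λ_α/λ_A = √(m_A/m_α) = √(1.524 × 10⁻²⁵/6.645 × 10⁻²⁷) = √(22.93) = 4.79.

λ_α/λ_A = 4.79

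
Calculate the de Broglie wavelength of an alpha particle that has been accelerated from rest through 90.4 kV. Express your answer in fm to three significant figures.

KE = 2eV = 2 × 1.602 × 10⁻¹⁹ × 9.040 × 10⁴ = 2.896 × 10⁻¹⁴ J.
p = √(2mKE) = √(2 × 6.645 × 10⁻²⁷ × 2.896 × 10⁻¹⁴) = 1.962 × 10⁻²⁰ kg·m/s.
λ = h/p = 6.626 × 10⁻³⁴ / 1.962 × 10⁻²⁰ = 3.38 × 10⁻¹⁴ m = 33.8 fm.

λ = 33.8 fm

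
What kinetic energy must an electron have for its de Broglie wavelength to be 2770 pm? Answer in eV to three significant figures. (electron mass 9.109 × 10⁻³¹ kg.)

KE = 0.196 eV

p = h/λ = 6.626 × 10⁻³⁴ / 2.770 × 10⁻⁹ = 2.392 × 10⁻²⁵ kg·m/s.
KE = p²/(2m) = (2.392 × 10⁻²⁵)² / (2 × 9.109 × 10⁻³¹) = 3.141 × 10⁻²⁰ J = 0.196 eV.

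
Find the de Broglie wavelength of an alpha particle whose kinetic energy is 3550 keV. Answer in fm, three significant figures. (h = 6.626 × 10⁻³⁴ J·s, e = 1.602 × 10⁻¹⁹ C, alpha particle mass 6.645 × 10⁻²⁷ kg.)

KE = 3550 keV = 5.687 × 10⁻¹³ J.
p = √(2mKE) = √(2 × 6.645 × 10⁻²⁷ × 5.687 × 10⁻¹³) = 8.694 × 10⁻²⁰ kg·m/s.
λ = h/p = 6.626 × 10⁻³⁴ / 8.694 × 10⁻²⁰ = 7.62 × 10⁻¹⁵ m = 7.62 fm.

λ = 7.62 fm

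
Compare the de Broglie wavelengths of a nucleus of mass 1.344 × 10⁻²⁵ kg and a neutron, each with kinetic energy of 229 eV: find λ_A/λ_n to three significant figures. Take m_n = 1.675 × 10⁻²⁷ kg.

At fixed KE, p = √(2mKE) so λ = h/p ∝ 1/√m.
λ_A/λ_n = √(m_n/m_A) = √(1.675 × 10⁻²⁷/1.344 × 10⁻²⁵) = √(0.01246) = 0.112.

λ_A/λ_n = 0.112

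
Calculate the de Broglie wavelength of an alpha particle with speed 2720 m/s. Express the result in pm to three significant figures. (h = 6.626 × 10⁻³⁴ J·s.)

p = mv = 6.645 × 10⁻²⁷ × 2720 = 1.807 × 10⁻²³ kg·m/s.
λ = h/p = 6.626 × 10⁻³⁴ / 1.807 × 10⁻²³ = 3.67 × 10⁻¹¹ m = 36.7 pm.

λ = 36.7 pm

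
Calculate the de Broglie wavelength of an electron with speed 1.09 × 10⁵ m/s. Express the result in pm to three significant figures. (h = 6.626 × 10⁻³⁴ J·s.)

λ = 6670 pm

p = mv = 9.109 × 10⁻³¹ × 1.09 × 10⁵ = 9.929 × 10⁻²⁶ kg·m/s.
λ = h/p = 6.626 × 10⁻³⁴ / 9.929 × 10⁻²⁶ = 6.67 × 10⁻⁹ m = 6670 pm.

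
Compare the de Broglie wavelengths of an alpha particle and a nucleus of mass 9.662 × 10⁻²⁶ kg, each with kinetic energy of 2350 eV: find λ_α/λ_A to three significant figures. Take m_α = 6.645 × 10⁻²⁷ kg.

λ_α/λ_A = 3.81

At fixed KE, p = √(2mKE) so λ = h/p ∝ 1/√m.
λ_α/λ_A = √(m_A/m_α) = √(9.662 × 10⁻²⁶/6.645 × 10⁻²⁷) = √(14.54) = 3.81.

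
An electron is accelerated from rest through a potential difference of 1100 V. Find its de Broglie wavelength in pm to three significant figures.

λ = 37.0 pm

KE = eV = 1.602 × 10⁻¹⁹ × 1100 = 1.762 × 10⁻¹⁶ J.
p = √(2mKE) = √(2 × 9.109 × 10⁻³¹ × 1.762 × 10⁻¹⁶) = 1.792 × 10⁻²³ kg·m/s.
λ = h/p = 6.626 × 10⁻³⁴ / 1.792 × 10⁻²³ = 3.70 × 10⁻¹¹ m = 37.0 pm.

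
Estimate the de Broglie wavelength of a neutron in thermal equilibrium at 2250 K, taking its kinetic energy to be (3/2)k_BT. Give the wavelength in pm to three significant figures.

KE = (3/2)k_BT = 1.5 × 1.381 × 10⁻²³ × 2250 = 4.661 × 10⁻²⁰ J.
p = √(2mKE) = √(2 × 1.675 × 10⁻²⁷ × 4.661 × 10⁻²⁰) = 1.250 × 10⁻²³ kg·m/s.
λ = h/p = 5.30 × 10⁻¹¹ m = 53.0 pm.

λ = 53.0 pm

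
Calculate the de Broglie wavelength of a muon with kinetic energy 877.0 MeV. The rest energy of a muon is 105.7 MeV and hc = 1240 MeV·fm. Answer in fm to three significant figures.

Total energy E = KE + m₀c² = 877.0 + 105.7 = 982.7 MeV.
(pc)² = E² − (m₀c²)² = (982.7)² − (105.7)² = 9.545 × 10⁵ MeV², so pc = 977.0 MeV.
λ = hc/(pc) = 1240 MeV·fm / 977.0 MeV = 1.27 fm.

λ = 1.27 fm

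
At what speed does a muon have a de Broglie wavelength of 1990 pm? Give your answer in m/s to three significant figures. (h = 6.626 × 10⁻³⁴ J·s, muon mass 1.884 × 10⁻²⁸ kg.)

p = h/λ = 6.626 × 10⁻³⁴ / 1.990 × 10⁻⁹ = 3.330 × 10⁻²⁵ kg·m/s.
v = p/m = 3.330 × 10⁻²⁵ / 1.884 × 10⁻²⁸ = 1.77 × 10³ m/s = 1770 m/s.

v = 1770 m/s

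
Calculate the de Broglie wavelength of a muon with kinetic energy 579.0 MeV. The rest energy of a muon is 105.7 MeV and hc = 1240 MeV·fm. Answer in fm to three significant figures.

Total energy E = KE + m₀c² = 579.0 + 105.7 = 684.7 MeV.
(pc)² = E² − (m₀c²)² = (684.7)² − (105.7)² = 4.576 × 10⁵ MeV², so pc = 676.5 MeV.
λ = hc/(pc) = 1240 MeV·fm / 676.5 MeV = 1.83 fm.

λ = 1.83 fm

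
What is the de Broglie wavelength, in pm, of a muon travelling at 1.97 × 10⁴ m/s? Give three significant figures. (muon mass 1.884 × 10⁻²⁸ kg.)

p = mv = 1.884 × 10⁻²⁸ × 1.97 × 10⁴ = 3.711 × 10⁻²⁴ kg·m/s.
λ = h/p = 6.626 × 10⁻³⁴ / 3.711 × 10⁻²⁴ = 1.79 × 10⁻¹⁰ m = 179 pm.

λ = 179 pm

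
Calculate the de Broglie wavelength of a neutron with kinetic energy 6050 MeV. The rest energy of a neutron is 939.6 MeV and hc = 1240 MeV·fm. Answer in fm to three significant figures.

Total energy E = KE + m₀c² = 6050 + 939.6 = 6989.6 MeV.
(pc)² = E² − (m₀c²)² = (6989.6)² − (939.6)² = 4.797 × 10⁷ MeV², so pc = 6926 MeV.
λ = hc/(pc) = 1240 MeV·fm / 6926 MeV = 0.179 fm.

λ = 0.179 fm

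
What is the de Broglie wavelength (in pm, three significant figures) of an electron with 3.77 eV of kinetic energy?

λ = 632 pm

KE = 3.77 eV = 6.040 × 10⁻¹⁹ J.
p = √(2mKE) = √(2 × 9.109 × 10⁻³¹ × 6.040 × 10⁻¹⁹) = 1.049 × 10⁻²⁴ kg·m/s.
λ = h/p = 6.626 × 10⁻³⁴ / 1.049 × 10⁻²⁴ = 6.32 × 10⁻¹⁰ m = 632 pm.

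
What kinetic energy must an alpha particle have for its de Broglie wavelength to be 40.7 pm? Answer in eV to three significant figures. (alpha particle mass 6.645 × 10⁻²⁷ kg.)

KE = 0.124 eV

p = h/λ = 6.626 × 10⁻³⁴ / 4.070 × 10⁻¹¹ = 1.628 × 10⁻²³ kg·m/s.
KE = p²/(2m) = (1.628 × 10⁻²³)² / (2 × 6.645 × 10⁻²⁷) = 1.994 × 10⁻²⁰ J = 0.124 eV.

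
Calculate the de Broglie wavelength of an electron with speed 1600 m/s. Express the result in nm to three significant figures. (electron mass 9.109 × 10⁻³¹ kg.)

p = mv = 9.109 × 10⁻³¹ × 1600 = 1.457 × 10⁻²⁷ kg·m/s.
λ = h/p = 6.626 × 10⁻³⁴ / 1.457 × 10⁻²⁷ = 4.55 × 10⁻⁷ m = 455 nm.

λ = 455 nm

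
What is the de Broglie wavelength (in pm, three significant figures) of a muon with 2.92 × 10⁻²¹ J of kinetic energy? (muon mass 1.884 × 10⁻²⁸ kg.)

λ = 632 pm

p = √(2mKE) = √(2 × 1.884 × 10⁻²⁸ × 2.920 × 10⁻²¹) = 1.049 × 10⁻²⁴ kg·m/s.
λ = h/p = 6.626 × 10⁻³⁴ / 1.049 × 10⁻²⁴ = 6.32 × 10⁻¹⁰ m = 632 pm.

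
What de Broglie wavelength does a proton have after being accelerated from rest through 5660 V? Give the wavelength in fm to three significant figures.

KE = eV = 1.602 × 10⁻¹⁹ × 5660 = 9.067 × 10⁻¹⁶ J.
p = √(2mKE) = √(2 × 1.673 × 10⁻²⁷ × 9.067 × 10⁻¹⁶) = 1.742 × 10⁻²¹ kg·m/s.
λ = h/p = 6.626 × 10⁻³⁴ / 1.742 × 10⁻²¹ = 3.80 × 10⁻¹³ m = 380 fm.

λ = 380 fm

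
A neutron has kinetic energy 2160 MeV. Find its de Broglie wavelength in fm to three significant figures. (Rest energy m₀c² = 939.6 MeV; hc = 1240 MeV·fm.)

Total energy E = KE + m₀c² = 2160 + 939.6 = 3099.6 MeV.
(pc)² = E² − (m₀c²)² = (3099.6)² − (939.6)² = 8.725 × 10⁶ MeV², so pc = 2954 MeV.
λ = hc/(pc) = 1240 MeV·fm / 2954 MeV = 0.420 fm.

λ = 0.420 fm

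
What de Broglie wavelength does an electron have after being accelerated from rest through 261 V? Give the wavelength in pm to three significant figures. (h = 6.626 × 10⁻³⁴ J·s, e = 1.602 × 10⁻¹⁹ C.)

λ = 75.9 pm

KE = eV = 1.602 × 10⁻¹⁹ × 261.0 = 4.181 × 10⁻¹⁷ J.
p = √(2mKE) = √(2 × 9.109 × 10⁻³¹ × 4.181 × 10⁻¹⁷) = 8.728 × 10⁻²⁴ kg·m/s.
λ = h/p = 6.626 × 10⁻³⁴ / 8.728 × 10⁻²⁴ = 7.59 × 10⁻¹¹ m = 75.9 pm.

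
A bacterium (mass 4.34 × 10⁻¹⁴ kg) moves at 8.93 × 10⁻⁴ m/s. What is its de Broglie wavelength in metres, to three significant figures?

p = mv = 4.34 × 10⁻¹⁴ × 8.93 × 10⁻⁴ = 3.876 × 10⁻¹⁷ kg·m/s.
λ = h/p = 6.626 × 10⁻³⁴ / 3.876 × 10⁻¹⁷ = 1.71 × 10⁻¹⁷ m.

λ = 1.71 × 10⁻¹⁷ m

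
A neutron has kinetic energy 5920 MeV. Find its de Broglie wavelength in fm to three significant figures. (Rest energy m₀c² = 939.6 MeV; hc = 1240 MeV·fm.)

Total energy E = KE + m₀c² = 5920 + 939.6 = 6859.6 MeV.
(pc)² = E² − (m₀c²)² = (6859.6)² − (939.6)² = 4.617 × 10⁷ MeV², so pc = 6795 MeV.
λ = hc/(pc) = 1240 MeV·fm / 6795 MeV = 0.182 fm.

λ = 0.182 fm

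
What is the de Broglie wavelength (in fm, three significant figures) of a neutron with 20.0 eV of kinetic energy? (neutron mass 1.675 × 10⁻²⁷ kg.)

KE = 20.0 eV = 3.204 × 10⁻¹⁸ J.
p = √(2mKE) = √(2 × 1.675 × 10⁻²⁷ × 3.204 × 10⁻¹⁸) = 1.036 × 10⁻²² kg·m/s.
λ = h/p = 6.626 × 10⁻³⁴ / 1.036 × 10⁻²² = 6.40 × 10⁻¹² m = 6400 fm.

λ = 6400 fm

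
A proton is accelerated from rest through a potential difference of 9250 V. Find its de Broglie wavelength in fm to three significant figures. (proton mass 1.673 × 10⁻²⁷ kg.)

KE = eV = 1.602 × 10⁻¹⁹ × 9250 = 1.482 × 10⁻¹⁵ J.
p = √(2mKE) = √(2 × 1.673 × 10⁻²⁷ × 1.482 × 10⁻¹⁵) = 2.227 × 10⁻²¹ kg·m/s.
λ = h/p = 6.626 × 10⁻³⁴ / 2.227 × 10⁻²¹ = 2.98 × 10⁻¹³ m = 298 fm.

λ = 298 fm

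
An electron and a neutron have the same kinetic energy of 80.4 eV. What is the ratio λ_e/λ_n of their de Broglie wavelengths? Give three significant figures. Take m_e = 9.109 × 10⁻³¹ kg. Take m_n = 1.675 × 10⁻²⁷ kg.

At fixed KE, p = √(2mKE) so λ = h/p ∝ 1/√m.
λ_e/λ_n = √(m_n/m_e) = √(1.675 × 10⁻²⁷/9.109 × 10⁻³¹) = √(1839) = 42.9.

λ_e/λ_n = 42.9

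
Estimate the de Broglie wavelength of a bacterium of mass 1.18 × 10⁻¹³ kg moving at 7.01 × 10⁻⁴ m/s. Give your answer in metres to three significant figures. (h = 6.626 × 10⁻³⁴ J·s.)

p = mv = 1.18 × 10⁻¹³ × 7.01 × 10⁻⁴ = 8.272 × 10⁻¹⁷ kg·m/s.
λ = h/p = 6.626 × 10⁻³⁴ / 8.272 × 10⁻¹⁷ = 8.01 × 10⁻¹⁸ m.

λ = 8.01 × 10⁻¹⁸ m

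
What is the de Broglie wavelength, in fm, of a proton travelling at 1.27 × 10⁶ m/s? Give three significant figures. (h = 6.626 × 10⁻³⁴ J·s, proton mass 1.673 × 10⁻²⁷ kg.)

λ = 312 fm

p = mv = 1.673 × 10⁻²⁷ × 1.27 × 10⁶ = 2.125 × 10⁻²¹ kg·m/s.
λ = h/p = 6.626 × 10⁻³⁴ / 2.125 × 10⁻²¹ = 3.12 × 10⁻¹³ m = 312 fm.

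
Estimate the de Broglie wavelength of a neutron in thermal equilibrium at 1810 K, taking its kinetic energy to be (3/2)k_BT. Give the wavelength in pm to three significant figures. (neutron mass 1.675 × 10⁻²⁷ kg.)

KE = (3/2)k_BT = 1.5 × 1.381 × 10⁻²³ × 1810 = 3.749 × 10⁻²⁰ J.
p = √(2mKE) = √(2 × 1.675 × 10⁻²⁷ × 3.749 × 10⁻²⁰) = 1.121 × 10⁻²³ kg·m/s.
λ = h/p = 5.91 × 10⁻¹¹ m = 59.1 pm.

λ = 59.1 pm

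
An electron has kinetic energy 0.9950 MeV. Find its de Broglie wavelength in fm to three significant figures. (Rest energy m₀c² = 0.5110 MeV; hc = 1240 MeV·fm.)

Total energy E = KE + m₀c² = 0.9950 + 0.5110 = 1.5060 MeV.
(pc)² = E² − (m₀c²)² = (1.5060)² − (0.5110)² = 2.007 MeV², so pc = 1.417 MeV.
λ = hc/(pc) = 1240 MeV·fm / 1.417 MeV = 875 fm.

λ = 875 fm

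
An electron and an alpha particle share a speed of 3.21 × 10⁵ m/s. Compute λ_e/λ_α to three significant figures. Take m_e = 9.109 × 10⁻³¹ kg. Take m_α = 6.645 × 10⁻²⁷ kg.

At fixed v, p = mv so λ = h/(mv) ∝ 1/m.
λ_e/λ_α = m_α/m_e = 6.645 × 10⁻²⁷/9.109 × 10⁻³¹ = 7290.

λ_e/λ_α = 7290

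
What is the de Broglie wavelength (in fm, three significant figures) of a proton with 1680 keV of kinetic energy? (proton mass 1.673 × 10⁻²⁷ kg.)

KE = 1680 keV = 2.691 × 10⁻¹³ J.
p = √(2mKE) = √(2 × 1.673 × 10⁻²⁷ × 2.691 × 10⁻¹³) = 3.001 × 10⁻²⁰ kg·m/s.
λ = h/p = 6.626 × 10⁻³⁴ / 3.001 × 10⁻²⁰ = 2.21 × 10⁻¹⁴ m = 22.1 fm.

λ = 22.1 fm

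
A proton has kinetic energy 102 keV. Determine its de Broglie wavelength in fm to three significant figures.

λ = 89.6 fm

KE = 102 keV = 1.634 × 10⁻¹⁴ J.
p = √(2mKE) = √(2 × 1.673 × 10⁻²⁷ × 1.634 × 10⁻¹⁴) = 7.394 × 10⁻²¹ kg·m/s.
λ = h/p = 6.626 × 10⁻³⁴ / 7.394 × 10⁻²¹ = 8.96 × 10⁻¹⁴ m = 89.6 fm.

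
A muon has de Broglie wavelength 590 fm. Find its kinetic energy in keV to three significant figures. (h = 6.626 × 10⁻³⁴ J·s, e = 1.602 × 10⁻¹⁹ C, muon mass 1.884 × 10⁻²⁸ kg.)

p = h/λ = 6.626 × 10⁻³⁴ / 5.900 × 10⁻¹³ = 1.123 × 10⁻²¹ kg·m/s.
KE = p²/(2m) = (1.123 × 10⁻²¹)² / (2 × 1.884 × 10⁻²⁸) = 3.347 × 10⁻¹⁵ J = 20.9 keV.

KE = 20.9 keV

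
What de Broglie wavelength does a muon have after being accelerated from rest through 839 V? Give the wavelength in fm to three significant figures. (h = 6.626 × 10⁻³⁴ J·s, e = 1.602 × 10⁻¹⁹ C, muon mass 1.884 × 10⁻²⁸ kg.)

λ = 2940 fm

KE = eV = 1.602 × 10⁻¹⁹ × 839.0 = 1.344 × 10⁻¹⁶ J.
p = √(2mKE) = √(2 × 1.884 × 10⁻²⁸ × 1.344 × 10⁻¹⁶) = 2.250 × 10⁻²² kg·m/s.
λ = h/p = 6.626 × 10⁻³⁴ / 2.250 × 10⁻²² = 2.94 × 10⁻¹² m = 2940 fm.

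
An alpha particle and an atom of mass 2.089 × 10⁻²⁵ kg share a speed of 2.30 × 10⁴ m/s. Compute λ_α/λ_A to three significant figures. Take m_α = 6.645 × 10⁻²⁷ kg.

At fixed v, p = mv so λ = h/(mv) ∝ 1/m.
λ_α/λ_A = m_A/m_α = 2.089 × 10⁻²⁵/6.645 × 10⁻²⁷ = 31.4.

λ_α/λ_A = 31.4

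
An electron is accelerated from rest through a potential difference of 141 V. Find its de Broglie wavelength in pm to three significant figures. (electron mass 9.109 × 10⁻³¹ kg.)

KE = eV = 1.602 × 10⁻¹⁹ × 141.0 = 2.259 × 10⁻¹⁷ J.
p = √(2mKE) = √(2 × 9.109 × 10⁻³¹ × 2.259 × 10⁻¹⁷) = 6.415 × 10⁻²⁴ kg·m/s.
λ = h/p = 6.626 × 10⁻³⁴ / 6.415 × 10⁻²⁴ = 1.03 × 10⁻¹⁰ m = 103 pm.

λ = 103 pm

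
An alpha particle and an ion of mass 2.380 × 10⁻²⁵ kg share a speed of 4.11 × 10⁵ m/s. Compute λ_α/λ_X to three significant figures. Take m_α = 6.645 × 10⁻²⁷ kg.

λ_α/λ_X = 35.8

At fixed v, p = mv so λ = h/(mv) ∝ 1/m.
λ_α/λ_X = m_X/m_α = 2.380 × 10⁻²⁵/6.645 × 10⁻²⁷ = 35.8.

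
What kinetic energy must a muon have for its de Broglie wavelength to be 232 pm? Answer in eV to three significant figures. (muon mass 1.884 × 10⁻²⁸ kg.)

p = h/λ = 6.626 × 10⁻³⁴ / 2.320 × 10⁻¹⁰ = 2.856 × 10⁻²⁴ kg·m/s.
KE = p²/(2m) = (2.856 × 10⁻²⁴)² / (2 × 1.884 × 10⁻²⁸) = 2.165 × 10⁻²⁰ J = 0.135 eV.

KE = 0.135 eV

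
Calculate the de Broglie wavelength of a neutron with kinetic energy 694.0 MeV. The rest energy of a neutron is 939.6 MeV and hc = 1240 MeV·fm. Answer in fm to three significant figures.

Total energy E = KE + m₀c² = 694.0 + 939.6 = 1633.6 MeV.
(pc)² = E² − (m₀c²)² = (1633.6)² − (939.6)² = 1.786 × 10⁶ MeV², so pc = 1336 MeV.
λ = hc/(pc) = 1240 MeV·fm / 1336 MeV = 0.928 fm.

λ = 0.928 fm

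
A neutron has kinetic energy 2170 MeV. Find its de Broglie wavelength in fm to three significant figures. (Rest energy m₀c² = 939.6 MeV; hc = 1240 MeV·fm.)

Total energy E = KE + m₀c² = 2170 + 939.6 = 3109.6 MeV.
(pc)² = E² − (m₀c²)² = (3109.6)² − (939.6)² = 8.787 × 10⁶ MeV², so pc = 2964 MeV.
λ = hc/(pc) = 1240 MeV·fm / 2964 MeV = 0.418 fm.

λ = 0.418 fm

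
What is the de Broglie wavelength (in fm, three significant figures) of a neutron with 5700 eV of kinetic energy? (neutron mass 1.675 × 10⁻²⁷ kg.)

KE = 5700 eV = 9.131 × 10⁻¹⁶ J.
p = √(2mKE) = √(2 × 1.675 × 10⁻²⁷ × 9.131 × 10⁻¹⁶) = 1.749 × 10⁻²¹ kg·m/s.
λ = h/p = 6.626 × 10⁻³⁴ / 1.749 × 10⁻²¹ = 3.79 × 10⁻¹³ m = 379 fm.

λ = 379 fm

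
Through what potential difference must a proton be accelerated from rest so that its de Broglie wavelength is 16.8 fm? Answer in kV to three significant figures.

p = h/λ = 6.626 × 10⁻³⁴ / 1.680 × 10⁻¹⁴ = 3.944 × 10⁻²⁰ kg·m/s.
KE = p²/(2m) = 4.649 × 10⁻¹³ J.
V = KE/e = 4.649 × 10⁻¹³ / (1.602 × 10⁻¹⁹) = 2900 kV.

V = 2900 kV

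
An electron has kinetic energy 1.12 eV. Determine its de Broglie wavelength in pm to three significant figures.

KE = 1.12 eV = 1.794 × 10⁻¹⁹ J.
p = √(2mKE) = √(2 × 9.109 × 10⁻³¹ × 1.794 × 10⁻¹⁹) = 5.717 × 10⁻²⁵ kg·m/s.
λ = h/p = 6.626 × 10⁻³⁴ / 5.717 × 10⁻²⁵ = 1.16 × 10⁻⁹ m = 1160 pm.

λ = 1160 pm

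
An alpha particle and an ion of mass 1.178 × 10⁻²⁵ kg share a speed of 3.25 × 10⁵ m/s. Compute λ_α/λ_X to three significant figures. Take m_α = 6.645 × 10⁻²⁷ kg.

λ_α/λ_X = 17.7

At fixed v, p = mv so λ = h/(mv) ∝ 1/m.
λ_α/λ_X = m_X/m_α = 1.178 × 10⁻²⁵/6.645 × 10⁻²⁷ = 17.7.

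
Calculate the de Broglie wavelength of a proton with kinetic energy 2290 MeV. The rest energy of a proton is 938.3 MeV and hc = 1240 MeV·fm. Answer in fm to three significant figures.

λ = 0.401 fm

Total energy E = KE + m₀c² = 2290 + 938.3 = 3228.3 MeV.
(pc)² = E² − (m₀c²)² = (3228.3)² − (938.3)² = 9.542 × 10⁶ MeV², so pc = 3089 MeV.
λ = hc/(pc) = 1240 MeV·fm / 3089 MeV = 0.401 fm.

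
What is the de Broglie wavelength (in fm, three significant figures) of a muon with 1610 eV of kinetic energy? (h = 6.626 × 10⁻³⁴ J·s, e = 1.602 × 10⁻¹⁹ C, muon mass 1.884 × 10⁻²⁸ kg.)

λ = 2130 fm

KE = 1610 eV = 2.579 × 10⁻¹⁶ J.
p = √(2mKE) = √(2 × 1.884 × 10⁻²⁸ × 2.579 × 10⁻¹⁶) = 3.117 × 10⁻²² kg·m/s.
λ = h/p = 6.626 × 10⁻³⁴ / 3.117 × 10⁻²² = 2.13 × 10⁻¹² m = 2130 fm.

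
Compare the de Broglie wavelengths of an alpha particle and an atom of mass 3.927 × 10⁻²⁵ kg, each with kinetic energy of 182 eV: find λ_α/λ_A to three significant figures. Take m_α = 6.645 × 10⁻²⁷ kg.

At fixed KE, p = √(2mKE) so λ = h/p ∝ 1/√m.
λ_α/λ_A = √(m_A/m_α) = √(3.927 × 10⁻²⁵/6.645 × 10⁻²⁷) = √(59.10) = 7.69.

λ_α/λ_A = 7.69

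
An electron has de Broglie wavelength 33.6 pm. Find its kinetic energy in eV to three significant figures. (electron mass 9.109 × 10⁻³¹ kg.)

KE = 1330 eV

p = h/λ = 6.626 × 10⁻³⁴ / 3.360 × 10⁻¹¹ = 1.972 × 10⁻²³ kg·m/s.
KE = p²/(2m) = (1.972 × 10⁻²³)² / (2 × 9.109 × 10⁻³¹) = 2.135 × 10⁻¹⁶ J = 1330 eV.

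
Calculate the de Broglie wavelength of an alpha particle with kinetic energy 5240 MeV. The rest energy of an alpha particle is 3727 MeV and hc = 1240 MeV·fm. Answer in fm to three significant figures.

λ = 0.152 fm

Total energy E = KE + m₀c² = 5240 + 3727 = 8967 MeV.
(pc)² = E² − (m₀c²)² = (8967)² − (3727)² = 6.652 × 10⁷ MeV², so pc = 8156 MeV.
λ = hc/(pc) = 1240 MeV·fm / 8156 MeV = 0.152 fm.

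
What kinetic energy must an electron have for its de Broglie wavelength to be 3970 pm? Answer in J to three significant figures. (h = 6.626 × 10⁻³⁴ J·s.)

p = h/λ = 6.626 × 10⁻³⁴ / 3.970 × 10⁻⁹ = 1.669 × 10⁻²⁵ kg·m/s.
KE = p²/(2m) = (1.669 × 10⁻²⁵)² / (2 × 9.109 × 10⁻³¹) = 1.529 × 10⁻²⁰ J = 1.53 × 10⁻²⁰ J.

KE = 1.53 × 10⁻²⁰ J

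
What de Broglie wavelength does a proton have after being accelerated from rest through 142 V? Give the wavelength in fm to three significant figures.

λ = 2400 fm

KE = eV = 1.602 × 10⁻¹⁹ × 142.0 = 2.275 × 10⁻¹⁷ J.
p = √(2mKE) = √(2 × 1.673 × 10⁻²⁷ × 2.275 × 10⁻¹⁷) = 2.759 × 10⁻²² kg·m/s.
λ = h/p = 6.626 × 10⁻³⁴ / 2.759 × 10⁻²² = 2.40 × 10⁻¹² m = 2400 fm.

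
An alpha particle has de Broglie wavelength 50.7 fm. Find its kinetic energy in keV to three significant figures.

p = h/λ = 6.626 × 10⁻³⁴ / 5.070 × 10⁻¹⁴ = 1.307 × 10⁻²⁰ kg·m/s.
KE = p²/(2m) = (1.307 × 10⁻²⁰)² / (2 × 6.645 × 10⁻²⁷) = 1.285 × 10⁻¹⁴ J = 80.2 keV.

KE = 80.2 keV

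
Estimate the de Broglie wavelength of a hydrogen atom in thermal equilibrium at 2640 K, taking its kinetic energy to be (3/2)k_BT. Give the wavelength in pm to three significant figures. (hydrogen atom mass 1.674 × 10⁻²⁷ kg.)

KE = (3/2)k_BT = 1.5 × 1.381 × 10⁻²³ × 2640 = 5.469 × 10⁻²⁰ J.
p = √(2mKE) = √(2 × 1.674 × 10⁻²⁷ × 5.469 × 10⁻²⁰) = 1.353 × 10⁻²³ kg·m/s.
λ = h/p = 4.90 × 10⁻¹¹ m = 49.0 pm.

λ = 49.0 pm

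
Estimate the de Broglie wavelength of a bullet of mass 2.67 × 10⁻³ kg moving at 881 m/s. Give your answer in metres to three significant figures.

p = mv = 2.67 × 10⁻³ × 881 = 2.352 kg·m/s.
λ = h/p = 6.626 × 10⁻³⁴ / 2.352 = 2.82 × 10⁻³⁴ m.

λ = 2.82 × 10⁻³⁴ m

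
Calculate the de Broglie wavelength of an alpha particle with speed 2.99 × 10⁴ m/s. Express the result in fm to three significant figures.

p = mv = 6.645 × 10⁻²⁷ × 2.99 × 10⁴ = 1.987 × 10⁻²² kg·m/s.
λ = h/p = 6.626 × 10⁻³⁴ / 1.987 × 10⁻²² = 3.33 × 10⁻¹² m = 3330 fm.

λ = 3330 fm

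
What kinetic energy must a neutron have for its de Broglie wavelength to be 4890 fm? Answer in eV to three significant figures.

p = h/λ = 6.626 × 10⁻³⁴ / 4.890 × 10⁻¹² = 1.355 × 10⁻²² kg·m/s.
KE = p²/(2m) = (1.355 × 10⁻²²)² / (2 × 1.675 × 10⁻²⁷) = 5.481 × 10⁻¹⁸ J = 34.2 eV.

KE = 34.2 eV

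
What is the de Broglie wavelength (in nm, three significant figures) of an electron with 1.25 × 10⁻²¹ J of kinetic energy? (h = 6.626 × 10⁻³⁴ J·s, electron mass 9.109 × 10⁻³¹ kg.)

p = √(2mKE) = √(2 × 9.109 × 10⁻³¹ × 1.250 × 10⁻²¹) = 4.772 × 10⁻²⁶ kg·m/s.
λ = h/p = 6.626 × 10⁻³⁴ / 4.772 × 10⁻²⁶ = 1.39 × 10⁻⁸ m = 13.9 nm.

λ = 13.9 nm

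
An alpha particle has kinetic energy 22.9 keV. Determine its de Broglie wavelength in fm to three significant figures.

KE = 22.9 keV = 3.669 × 10⁻¹⁵ J.
p = √(2mKE) = √(2 × 6.645 × 10⁻²⁷ × 3.669 × 10⁻¹⁵) = 6.983 × 10⁻²¹ kg·m/s.
λ = h/p = 6.626 × 10⁻³⁴ / 6.983 × 10⁻²¹ = 9.49 × 10⁻¹⁴ m = 94.9 fm.

λ = 94.9 fm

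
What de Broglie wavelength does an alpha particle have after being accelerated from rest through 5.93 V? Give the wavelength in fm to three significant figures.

KE = 2eV = 2 × 1.602 × 10⁻¹⁹ × 5.930 = 1.900 × 10⁻¹⁸ J.
p = √(2mKE) = √(2 × 6.645 × 10⁻²⁷ × 1.900 × 10⁻¹⁸) = 1.589 × 10⁻²² kg·m/s.
λ = h/p = 6.626 × 10⁻³⁴ / 1.589 × 10⁻²² = 4.17 × 10⁻¹² m = 4170 fm.

λ = 4170 fm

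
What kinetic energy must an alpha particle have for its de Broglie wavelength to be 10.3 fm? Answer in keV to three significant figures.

KE = 1940 keV

p = h/λ = 6.626 × 10⁻³⁴ / 1.030 × 10⁻¹⁴ = 6.433 × 10⁻²⁰ kg·m/s.
KE = p²/(2m) = (6.433 × 10⁻²⁰)² / (2 × 6.645 × 10⁻²⁷) = 3.114 × 10⁻¹³ J = 1940 keV.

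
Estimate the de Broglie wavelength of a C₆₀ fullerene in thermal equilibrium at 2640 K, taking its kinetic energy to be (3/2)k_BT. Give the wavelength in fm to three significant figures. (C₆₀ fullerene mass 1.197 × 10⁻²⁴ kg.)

KE = (3/2)k_BT = 1.5 × 1.381 × 10⁻²³ × 2640 = 5.469 × 10⁻²⁰ J.
p = √(2mKE) = √(2 × 1.197 × 10⁻²⁴ × 5.469 × 10⁻²⁰) = 3.618 × 10⁻²² kg·m/s.
λ = h/p = 1.83 × 10⁻¹² m = 1830 fm.

λ = 1830 fm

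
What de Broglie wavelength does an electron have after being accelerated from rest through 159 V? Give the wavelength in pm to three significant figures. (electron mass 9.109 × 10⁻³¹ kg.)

KE = eV = 1.602 × 10⁻¹⁹ × 159.0 = 2.547 × 10⁻¹⁷ J.
p = √(2mKE) = √(2 × 9.109 × 10⁻³¹ × 2.547 × 10⁻¹⁷) = 6.812 × 10⁻²⁴ kg·m/s.
λ = h/p = 6.626 × 10⁻³⁴ / 6.812 × 10⁻²⁴ = 9.73 × 10⁻¹¹ m = 97.3 pm.

λ = 97.3 pm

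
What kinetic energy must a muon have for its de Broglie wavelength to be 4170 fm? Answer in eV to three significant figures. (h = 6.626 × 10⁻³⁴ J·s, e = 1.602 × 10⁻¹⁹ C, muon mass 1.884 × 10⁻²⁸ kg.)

KE = 418 eV

p = h/λ = 6.626 × 10⁻³⁴ / 4.170 × 10⁻¹² = 1.589 × 10⁻²² kg·m/s.
KE = p²/(2m) = (1.589 × 10⁻²²)² / (2 × 1.884 × 10⁻²⁸) = 6.701 × 10⁻¹⁷ J = 418 eV.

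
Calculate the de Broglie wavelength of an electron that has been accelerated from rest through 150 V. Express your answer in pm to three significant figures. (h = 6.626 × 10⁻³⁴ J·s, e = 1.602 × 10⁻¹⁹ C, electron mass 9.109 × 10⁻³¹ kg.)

λ = 100 pm

KE = eV = 1.602 × 10⁻¹⁹ × 150.0 = 2.403 × 10⁻¹⁷ J.
p = √(2mKE) = √(2 × 9.109 × 10⁻³¹ × 2.403 × 10⁻¹⁷) = 6.616 × 10⁻²⁴ kg·m/s.
λ = h/p = 6.626 × 10⁻³⁴ / 6.616 × 10⁻²⁴ = 1.00 × 10⁻¹⁰ m = 100 pm.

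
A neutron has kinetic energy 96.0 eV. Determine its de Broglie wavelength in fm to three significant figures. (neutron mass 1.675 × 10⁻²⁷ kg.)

λ = 2920 fm

KE = 96.0 eV = 1.538 × 10⁻¹⁷ J.
p = √(2mKE) = √(2 × 1.675 × 10⁻²⁷ × 1.538 × 10⁻¹⁷) = 2.270 × 10⁻²² kg·m/s.
λ = h/p = 6.626 × 10⁻³⁴ / 2.270 × 10⁻²² = 2.92 × 10⁻¹² m = 2920 fm.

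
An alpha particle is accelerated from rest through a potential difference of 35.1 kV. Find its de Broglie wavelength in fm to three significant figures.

KE = 2eV = 2 × 1.602 × 10⁻¹⁹ × 3.510 × 10⁴ = 1.125 × 10⁻¹⁴ J.
p = √(2mKE) = √(2 × 6.645 × 10⁻²⁷ × 1.125 × 10⁻¹⁴) = 1.223 × 10⁻²⁰ kg·m/s.
λ = h/p = 6.626 × 10⁻³⁴ / 1.223 × 10⁻²⁰ = 5.42 × 10⁻¹⁴ m = 54.2 fm.

λ = 54.2 fm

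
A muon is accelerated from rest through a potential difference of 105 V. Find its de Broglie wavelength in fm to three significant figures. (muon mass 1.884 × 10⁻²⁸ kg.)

KE = eV = 1.602 × 10⁻¹⁹ × 105.0 = 1.682 × 10⁻¹⁷ J.
p = √(2mKE) = √(2 × 1.884 × 10⁻²⁸ × 1.682 × 10⁻¹⁷) = 7.961 × 10⁻²³ kg·m/s.
λ = h/p = 6.626 × 10⁻³⁴ / 7.961 × 10⁻²³ = 8.32 × 10⁻¹² m = 8320 fm.

λ = 8320 fm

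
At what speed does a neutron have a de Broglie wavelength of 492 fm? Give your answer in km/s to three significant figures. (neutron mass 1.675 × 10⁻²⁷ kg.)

v = 804 km/s

p = h/λ = 6.626 × 10⁻³⁴ / 4.920 × 10⁻¹³ = 1.347 × 10⁻²¹ kg·m/s.
v = p/m = 1.347 × 10⁻²¹ / 1.675 × 10⁻²⁷ = 8.04 × 10⁵ m/s = 804 km/s.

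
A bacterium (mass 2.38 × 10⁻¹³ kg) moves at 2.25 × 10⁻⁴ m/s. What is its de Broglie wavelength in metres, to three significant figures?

p = mv = 2.38 × 10⁻¹³ × 2.25 × 10⁻⁴ = 5.355 × 10⁻¹⁷ kg·m/s.
λ = h/p = 6.626 × 10⁻³⁴ / 5.355 × 10⁻¹⁷ = 1.24 × 10⁻¹⁷ m.

λ = 1.24 × 10⁻¹⁷ m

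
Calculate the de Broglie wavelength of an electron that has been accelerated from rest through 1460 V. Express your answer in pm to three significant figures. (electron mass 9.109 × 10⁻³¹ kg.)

KE = eV = 1.602 × 10⁻¹⁹ × 1460 = 2.339 × 10⁻¹⁶ J.
p = √(2mKE) = √(2 × 9.109 × 10⁻³¹ × 2.339 × 10⁻¹⁶) = 2.064 × 10⁻²³ kg·m/s.
λ = h/p = 6.626 × 10⁻³⁴ / 2.064 × 10⁻²³ = 3.21 × 10⁻¹¹ m = 32.1 pm.

λ = 32.1 pm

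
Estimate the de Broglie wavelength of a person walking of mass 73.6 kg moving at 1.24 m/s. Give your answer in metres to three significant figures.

λ = 7.26 × 10⁻³⁶ m

p = mv = 73.6 × 1.24 = 9.126 × 10¹ kg·m/s.
λ = h/p = 6.626 × 10⁻³⁴ / 9.126 × 10¹ = 7.26 × 10⁻³⁶ m.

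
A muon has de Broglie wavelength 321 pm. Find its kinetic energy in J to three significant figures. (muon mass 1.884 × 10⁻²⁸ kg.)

p = h/λ = 6.626 × 10⁻³⁴ / 3.210 × 10⁻¹⁰ = 2.064 × 10⁻²⁴ kg·m/s.
KE = p²/(2m) = (2.064 × 10⁻²⁴)² / (2 × 1.884 × 10⁻²⁸) = 1.131 × 10⁻²⁰ J = 1.13 × 10⁻²⁰ J.

KE = 1.13 × 10⁻²⁰ J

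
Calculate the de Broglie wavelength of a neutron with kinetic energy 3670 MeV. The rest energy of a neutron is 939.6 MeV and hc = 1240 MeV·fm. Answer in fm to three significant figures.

Total energy E = KE + m₀c² = 3670 + 939.6 = 4609.6 MeV.
(pc)² = E² − (m₀c²)² = (4609.6)² − (939.6)² = 2.037 × 10⁷ MeV², so pc = 4513 MeV.
λ = hc/(pc) = 1240 MeV·fm / 4513 MeV = 0.275 fm.

λ = 0.275 fm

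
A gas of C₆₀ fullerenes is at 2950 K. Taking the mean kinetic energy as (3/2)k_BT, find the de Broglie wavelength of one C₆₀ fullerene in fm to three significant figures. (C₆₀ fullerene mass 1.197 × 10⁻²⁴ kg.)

λ = 1730 fm

KE = (3/2)k_BT = 1.5 × 1.381 × 10⁻²³ × 2950 = 6.111 × 10⁻²⁰ J.
p = √(2mKE) = √(2 × 1.197 × 10⁻²⁴ × 6.111 × 10⁻²⁰) = 3.825 × 10⁻²² kg·m/s.
λ = h/p = 1.73 × 10⁻¹² m = 1730 fm.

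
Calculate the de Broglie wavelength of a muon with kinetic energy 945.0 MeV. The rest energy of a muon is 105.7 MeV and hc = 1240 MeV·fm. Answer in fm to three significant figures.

Total energy E = KE + m₀c² = 945.0 + 105.7 = 1050.7 MeV.
(pc)² = E² − (m₀c²)² = (1050.7)² − (105.7)² = 1.093 × 10⁶ MeV², so pc = 1045 MeV.
λ = hc/(pc) = 1240 MeV·fm / 1045 MeV = 1.19 fm.

λ = 1.19 fm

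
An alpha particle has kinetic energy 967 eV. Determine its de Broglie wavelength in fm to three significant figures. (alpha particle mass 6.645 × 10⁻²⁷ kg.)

λ = 462 fm

KE = 967 eV = 1.549 × 10⁻¹⁶ J.
p = √(2mKE) = √(2 × 6.645 × 10⁻²⁷ × 1.549 × 10⁻¹⁶) = 1.435 × 10⁻²¹ kg·m/s.
λ = h/p = 6.626 × 10⁻³⁴ / 1.435 × 10⁻²¹ = 4.62 × 10⁻¹³ m = 462 fm.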